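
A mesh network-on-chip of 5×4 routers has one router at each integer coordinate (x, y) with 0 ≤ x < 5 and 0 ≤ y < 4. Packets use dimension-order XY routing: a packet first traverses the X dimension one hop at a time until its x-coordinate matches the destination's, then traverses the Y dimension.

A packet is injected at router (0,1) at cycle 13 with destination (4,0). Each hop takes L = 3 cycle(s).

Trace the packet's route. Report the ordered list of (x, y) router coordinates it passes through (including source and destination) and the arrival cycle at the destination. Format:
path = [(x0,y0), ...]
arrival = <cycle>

path = [(0,1), (1,1), (2,1), (3,1), (4,1), (4,0)]
arrival = 28

  0. router=(0,1) cycle=13 (inject)
  1. router=(1,1) cycle=16 dir=E
  2. router=(2,1) cycle=19 dir=E
  3. router=(3,1) cycle=22 dir=E
  4. router=(4,1) cycle=25 dir=E
  5. router=(4,0) cycle=28 dir=S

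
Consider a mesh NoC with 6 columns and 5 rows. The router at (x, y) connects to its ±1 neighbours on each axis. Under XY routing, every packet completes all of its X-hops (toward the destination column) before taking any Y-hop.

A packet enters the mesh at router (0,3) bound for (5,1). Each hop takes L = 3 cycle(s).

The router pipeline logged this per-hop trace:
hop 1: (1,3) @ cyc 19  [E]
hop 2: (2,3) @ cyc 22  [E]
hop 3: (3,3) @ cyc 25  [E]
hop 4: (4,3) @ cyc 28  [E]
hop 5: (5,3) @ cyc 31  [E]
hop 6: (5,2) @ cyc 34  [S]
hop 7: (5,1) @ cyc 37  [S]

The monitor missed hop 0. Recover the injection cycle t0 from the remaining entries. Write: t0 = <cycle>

t0 = 16

cyc[1] = 19 and cyc[k] = t0 + k·L for every k.
t0 = cyc[1] − L = 19 − 3 = 16.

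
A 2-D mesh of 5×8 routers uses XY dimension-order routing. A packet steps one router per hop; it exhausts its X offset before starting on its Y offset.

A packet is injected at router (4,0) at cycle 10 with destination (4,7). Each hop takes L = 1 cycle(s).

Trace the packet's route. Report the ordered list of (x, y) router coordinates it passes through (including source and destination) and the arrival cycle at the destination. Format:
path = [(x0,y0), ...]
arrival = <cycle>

#0 — 4,0 | c10
#1 — 4,1 | c11 | N
#2 — 4,2 | c12 | N
#3 — 4,3 | c13 | N
#4 — 4,4 | c14 | N
#5 — 4,5 | c15 | N
#6 — 4,6 | c16 | N
#7 — 4,7 | c17 | N

path = [(4,0), (4,1), (4,2), (4,3), (4,4), (4,5), (4,6), (4,7)]
arrival = 17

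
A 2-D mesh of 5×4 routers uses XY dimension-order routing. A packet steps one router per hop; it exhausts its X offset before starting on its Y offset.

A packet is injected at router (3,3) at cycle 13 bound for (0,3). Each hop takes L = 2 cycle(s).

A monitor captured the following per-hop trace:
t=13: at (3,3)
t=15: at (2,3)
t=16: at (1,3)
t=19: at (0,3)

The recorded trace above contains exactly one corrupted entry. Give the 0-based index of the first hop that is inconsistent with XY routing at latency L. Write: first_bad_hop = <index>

hop 1: step (-1,+0), +2 cyc — ok
hop 2: step (-1,+0), +1 cyc — BAD: Δcyc=1≠L

first_bad_hop = 2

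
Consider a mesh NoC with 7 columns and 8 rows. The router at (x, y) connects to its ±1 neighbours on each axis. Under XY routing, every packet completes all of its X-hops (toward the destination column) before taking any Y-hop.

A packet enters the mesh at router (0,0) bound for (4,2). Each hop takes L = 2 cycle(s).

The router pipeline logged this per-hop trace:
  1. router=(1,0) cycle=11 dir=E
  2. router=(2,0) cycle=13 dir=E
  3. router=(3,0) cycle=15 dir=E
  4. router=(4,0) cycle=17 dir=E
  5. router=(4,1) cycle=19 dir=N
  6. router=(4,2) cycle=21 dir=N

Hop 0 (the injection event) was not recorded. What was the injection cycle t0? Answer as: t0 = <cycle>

t0 = 9

The first recorded entry is hop 1 at cycle 11.
So t0 = 11 − 1·2 = 9.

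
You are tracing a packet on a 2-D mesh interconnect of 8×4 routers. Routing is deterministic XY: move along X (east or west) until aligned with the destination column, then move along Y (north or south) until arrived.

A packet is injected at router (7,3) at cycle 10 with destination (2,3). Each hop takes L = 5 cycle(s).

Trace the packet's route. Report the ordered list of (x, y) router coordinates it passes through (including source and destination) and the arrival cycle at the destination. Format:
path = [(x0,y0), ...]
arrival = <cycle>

hop 0: (7,3) @ cyc 10
hop 1: (6,3) @ cyc 15  [W]
hop 2: (5,3) @ cyc 20  [W]
hop 3: (4,3) @ cyc 25  [W]
hop 4: (3,3) @ cyc 30  [W]
hop 5: (2,3) @ cyc 35  [W]

path = [(7,3), (6,3), (5,3), (4,3), (3,3), (2,3)]
arrival = 35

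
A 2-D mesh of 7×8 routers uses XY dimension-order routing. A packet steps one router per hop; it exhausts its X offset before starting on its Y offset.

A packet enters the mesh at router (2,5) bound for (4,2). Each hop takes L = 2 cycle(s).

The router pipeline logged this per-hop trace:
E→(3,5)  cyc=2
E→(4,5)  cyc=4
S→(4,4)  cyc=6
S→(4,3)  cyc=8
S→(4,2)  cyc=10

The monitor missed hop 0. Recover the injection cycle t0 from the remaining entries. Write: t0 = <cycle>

t0 = 0

At hop 1 the cycle is 2; in general cyc_k = t0 + kL.
t0 = cyc[1] − L = 2 − 2 = 0.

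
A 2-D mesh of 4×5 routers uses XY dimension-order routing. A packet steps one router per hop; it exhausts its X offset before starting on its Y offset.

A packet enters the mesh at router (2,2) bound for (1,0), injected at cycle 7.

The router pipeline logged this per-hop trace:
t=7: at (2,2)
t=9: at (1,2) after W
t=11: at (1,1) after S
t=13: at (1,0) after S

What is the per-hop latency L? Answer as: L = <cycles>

L = 2

Between hops 0 and 1 the cycle counter advances 9 − 7 = 2.
One hop costs L cycles, so L = 2.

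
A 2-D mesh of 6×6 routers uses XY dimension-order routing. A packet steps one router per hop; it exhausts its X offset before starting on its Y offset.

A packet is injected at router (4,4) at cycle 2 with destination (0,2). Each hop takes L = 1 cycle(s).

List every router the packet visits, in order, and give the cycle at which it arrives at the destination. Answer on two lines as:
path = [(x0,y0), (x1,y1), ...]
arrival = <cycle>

path = [(4,4), (3,4), (2,4), (1,4), (0,4), (0,3), (0,2)]
arrival = 8

hop 0: (4,4) @ cyc 2
hop 1: (3,4) @ cyc 3  [W]
hop 2: (2,4) @ cyc 4  [W]
hop 3: (1,4) @ cyc 5  [W]
hop 4: (0,4) @ cyc 6  [W]
hop 5: (0,3) @ cyc 7  [S]
hop 6: (0,2) @ cyc 8  [S]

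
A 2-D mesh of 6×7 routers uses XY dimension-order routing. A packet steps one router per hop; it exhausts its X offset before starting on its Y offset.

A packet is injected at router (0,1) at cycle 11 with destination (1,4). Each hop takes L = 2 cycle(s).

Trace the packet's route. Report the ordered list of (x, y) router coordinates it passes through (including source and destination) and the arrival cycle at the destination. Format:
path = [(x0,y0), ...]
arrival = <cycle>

[0] x=0 y=1 t=11
[1] x=1 y=1 t=13 →E
[2] x=1 y=2 t=15 →N
[3] x=1 y=3 t=17 →N
[4] x=1 y=4 t=19 →N

path = [(0,1), (1,1), (1,2), (1,3), (1,4)]
arrival = 19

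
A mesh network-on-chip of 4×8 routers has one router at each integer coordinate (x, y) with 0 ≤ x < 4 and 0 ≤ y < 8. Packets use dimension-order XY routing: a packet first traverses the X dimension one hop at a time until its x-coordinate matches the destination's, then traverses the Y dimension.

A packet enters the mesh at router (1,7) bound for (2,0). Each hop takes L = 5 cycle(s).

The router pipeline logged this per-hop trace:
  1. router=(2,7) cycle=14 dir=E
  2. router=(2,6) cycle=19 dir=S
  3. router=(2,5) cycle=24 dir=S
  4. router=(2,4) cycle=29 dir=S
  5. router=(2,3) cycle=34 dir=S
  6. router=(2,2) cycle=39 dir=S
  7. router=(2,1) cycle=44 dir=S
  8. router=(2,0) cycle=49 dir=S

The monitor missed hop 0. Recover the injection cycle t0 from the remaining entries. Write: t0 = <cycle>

t0 = 9

At hop 1 the cycle is 14; in general cyc_k = t0 + kL.
t0 = cyc[1] − L = 14 − 5 = 9.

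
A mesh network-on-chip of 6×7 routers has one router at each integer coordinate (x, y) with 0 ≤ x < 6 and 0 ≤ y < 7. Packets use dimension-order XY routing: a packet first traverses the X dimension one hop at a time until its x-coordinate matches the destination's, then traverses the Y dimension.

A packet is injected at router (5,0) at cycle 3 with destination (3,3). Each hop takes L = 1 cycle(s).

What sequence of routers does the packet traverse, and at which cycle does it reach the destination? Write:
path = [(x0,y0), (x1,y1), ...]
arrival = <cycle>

path = [(5,0), (4,0), (3,0), (3,1), (3,2), (3,3)]
arrival = 8

#0 — 5,0 | c3
#1 — 4,0 | c4 | W
#2 — 3,0 | c5 | W
#3 — 3,1 | c6 | N
#4 — 3,2 | c7 | N
#5 — 3,3 | c8 | N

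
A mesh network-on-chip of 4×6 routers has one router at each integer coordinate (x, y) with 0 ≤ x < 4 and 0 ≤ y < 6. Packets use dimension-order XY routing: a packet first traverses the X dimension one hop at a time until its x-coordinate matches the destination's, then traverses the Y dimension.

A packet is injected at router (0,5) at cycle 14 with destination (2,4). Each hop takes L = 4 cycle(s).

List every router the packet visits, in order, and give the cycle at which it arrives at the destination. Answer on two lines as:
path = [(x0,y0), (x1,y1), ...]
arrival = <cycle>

path = [(0,5), (1,5), (2,5), (2,4)]
arrival = 26

  0. router=(0,5) cycle=14 (inject)
  1. router=(1,5) cycle=18 dir=E
  2. router=(2,5) cycle=22 dir=E
  3. router=(2,4) cycle=26 dir=S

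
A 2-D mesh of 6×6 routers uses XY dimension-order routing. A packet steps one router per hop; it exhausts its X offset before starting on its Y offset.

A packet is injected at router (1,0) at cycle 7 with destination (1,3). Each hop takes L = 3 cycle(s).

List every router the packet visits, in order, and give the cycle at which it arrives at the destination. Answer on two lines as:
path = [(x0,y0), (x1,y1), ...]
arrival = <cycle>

path = [(1,0), (1,1), (1,2), (1,3)]
arrival = 16

hop 0: (1,0) @ cyc 7
hop 1: (1,1) @ cyc 10  [N]
hop 2: (1,2) @ cyc 13  [N]
hop 3: (1,3) @ cyc 16  [N]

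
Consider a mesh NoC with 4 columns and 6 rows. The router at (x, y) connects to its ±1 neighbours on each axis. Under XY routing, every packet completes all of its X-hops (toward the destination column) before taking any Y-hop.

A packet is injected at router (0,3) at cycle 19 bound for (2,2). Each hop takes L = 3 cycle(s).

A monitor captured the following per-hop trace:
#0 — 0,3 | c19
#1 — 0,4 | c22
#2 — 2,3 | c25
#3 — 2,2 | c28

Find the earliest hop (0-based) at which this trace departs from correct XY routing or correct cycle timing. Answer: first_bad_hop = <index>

first_bad_hop = 1

hop 1: step (+0,+1), +3 cyc — BAD: Y-move but x=0≠2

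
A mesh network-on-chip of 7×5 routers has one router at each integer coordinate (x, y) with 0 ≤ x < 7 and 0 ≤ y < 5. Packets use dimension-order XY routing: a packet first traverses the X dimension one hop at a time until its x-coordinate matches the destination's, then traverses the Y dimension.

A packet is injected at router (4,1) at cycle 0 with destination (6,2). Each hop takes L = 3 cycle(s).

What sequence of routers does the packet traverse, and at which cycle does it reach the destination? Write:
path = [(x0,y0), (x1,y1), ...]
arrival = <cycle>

path = [(4,1), (5,1), (6,1), (6,2)]
arrival = 9

t=0: at (4,1)
t=3: at (5,1) after E
t=6: at (6,1) after E
t=9: at (6,2) after N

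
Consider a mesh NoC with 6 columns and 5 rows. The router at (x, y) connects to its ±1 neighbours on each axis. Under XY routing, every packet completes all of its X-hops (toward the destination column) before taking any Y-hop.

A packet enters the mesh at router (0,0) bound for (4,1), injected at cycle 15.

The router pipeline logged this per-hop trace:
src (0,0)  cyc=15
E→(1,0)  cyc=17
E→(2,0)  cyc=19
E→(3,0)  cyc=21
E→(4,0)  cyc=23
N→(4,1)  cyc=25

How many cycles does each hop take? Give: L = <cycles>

L = 2

cyc[1] − cyc[0] = 17 − 15 = 2.
One hop costs L cycles, so L = 2.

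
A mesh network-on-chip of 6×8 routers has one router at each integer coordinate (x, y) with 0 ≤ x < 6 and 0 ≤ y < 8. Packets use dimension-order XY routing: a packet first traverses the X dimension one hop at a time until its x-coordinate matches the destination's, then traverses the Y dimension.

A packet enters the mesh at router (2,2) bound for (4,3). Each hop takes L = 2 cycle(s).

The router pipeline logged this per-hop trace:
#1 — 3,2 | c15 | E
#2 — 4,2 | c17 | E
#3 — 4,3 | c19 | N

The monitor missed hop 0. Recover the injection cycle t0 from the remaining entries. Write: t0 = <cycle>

t0 = 13

Hop 1 reached at cycle 15; hop k is at t0 + k·L.
Therefore t0 = 15 − L = 13.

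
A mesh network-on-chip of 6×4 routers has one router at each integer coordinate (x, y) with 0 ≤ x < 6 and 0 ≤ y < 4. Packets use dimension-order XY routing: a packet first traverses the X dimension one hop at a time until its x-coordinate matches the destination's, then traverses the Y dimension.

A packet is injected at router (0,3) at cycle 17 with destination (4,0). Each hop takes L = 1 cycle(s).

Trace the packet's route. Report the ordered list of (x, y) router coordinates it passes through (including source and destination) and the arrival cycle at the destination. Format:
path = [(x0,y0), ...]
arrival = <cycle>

  0. router=(0,3) cycle=17 (inject)
  1. router=(1,3) cycle=18 dir=E
  2. router=(2,3) cycle=19 dir=E
  3. router=(3,3) cycle=20 dir=E
  4. router=(4,3) cycle=21 dir=E
  5. router=(4,2) cycle=22 dir=S
  6. router=(4,1) cycle=23 dir=S
  7. router=(4,0) cycle=24 dir=S

path = [(0,3), (1,3), (2,3), (3,3), (4,3), (4,2), (4,1), (4,0)]
arrival = 24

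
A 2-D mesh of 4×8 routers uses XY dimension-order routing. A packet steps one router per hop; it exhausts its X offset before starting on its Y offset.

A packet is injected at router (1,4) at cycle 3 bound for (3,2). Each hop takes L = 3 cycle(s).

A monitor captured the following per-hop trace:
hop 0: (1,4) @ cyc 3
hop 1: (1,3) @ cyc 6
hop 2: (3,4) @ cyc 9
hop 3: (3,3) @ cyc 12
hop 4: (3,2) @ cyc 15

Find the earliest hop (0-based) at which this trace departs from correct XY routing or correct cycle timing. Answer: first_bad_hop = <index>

  1: Δx=+0 Δy=-1 Δt=3 [BAD: Y-move but x=1≠3]

first_bad_hop = 1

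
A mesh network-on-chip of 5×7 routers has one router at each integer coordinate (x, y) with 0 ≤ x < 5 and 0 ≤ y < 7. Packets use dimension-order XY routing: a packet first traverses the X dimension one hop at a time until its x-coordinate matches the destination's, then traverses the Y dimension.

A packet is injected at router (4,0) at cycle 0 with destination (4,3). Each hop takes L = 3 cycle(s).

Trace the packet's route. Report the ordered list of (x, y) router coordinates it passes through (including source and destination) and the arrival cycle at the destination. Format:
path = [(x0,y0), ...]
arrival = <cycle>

t=0: at (4,0)
t=3: at (4,1) after N
t=6: at (4,2) after N
t=9: at (4,3) after N

path = [(4,0), (4,1), (4,2), (4,3)]
arrival = 9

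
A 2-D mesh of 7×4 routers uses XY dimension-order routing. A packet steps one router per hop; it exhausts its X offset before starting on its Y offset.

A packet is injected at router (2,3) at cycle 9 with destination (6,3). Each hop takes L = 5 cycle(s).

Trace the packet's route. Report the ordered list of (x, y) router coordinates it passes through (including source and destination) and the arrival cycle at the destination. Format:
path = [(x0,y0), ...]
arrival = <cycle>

path = [(2,3), (3,3), (4,3), (5,3), (6,3)]
arrival = 29

src (2,3)  cyc=9
E→(3,3)  cyc=14
E→(4,3)  cyc=19
E→(5,3)  cyc=24
E→(6,3)  cyc=29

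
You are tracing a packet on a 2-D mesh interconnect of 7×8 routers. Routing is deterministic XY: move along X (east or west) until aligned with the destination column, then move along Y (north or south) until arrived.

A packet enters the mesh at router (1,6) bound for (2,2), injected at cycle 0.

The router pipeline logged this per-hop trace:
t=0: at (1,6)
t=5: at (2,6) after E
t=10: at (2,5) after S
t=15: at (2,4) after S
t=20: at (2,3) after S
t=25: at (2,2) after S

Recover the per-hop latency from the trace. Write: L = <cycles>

L = 5

Δcyc across hop 0→1: 5 − 0 = 5.
That increment is L by definition: L = 5.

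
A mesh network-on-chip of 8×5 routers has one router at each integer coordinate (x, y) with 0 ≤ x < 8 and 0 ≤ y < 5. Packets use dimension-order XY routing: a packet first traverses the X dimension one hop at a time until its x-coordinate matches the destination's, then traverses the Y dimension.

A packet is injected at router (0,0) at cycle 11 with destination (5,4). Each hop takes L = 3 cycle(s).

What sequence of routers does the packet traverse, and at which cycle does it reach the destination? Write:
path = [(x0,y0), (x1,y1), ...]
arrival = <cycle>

path = [(0,0), (1,0), (2,0), (3,0), (4,0), (5,0), (5,1), (5,2), (5,3), (5,4)]
arrival = 38

[0] x=0 y=0 t=11
[1] x=1 y=0 t=14 →E
[2] x=2 y=0 t=17 →E
[3] x=3 y=0 t=20 →E
[4] x=4 y=0 t=23 →E
[5] x=5 y=0 t=26 →E
[6] x=5 y=1 t=29 →N
[7] x=5 y=2 t=32 →N
[8] x=5 y=3 t=35 →N
[9] x=5 y=4 t=38 →N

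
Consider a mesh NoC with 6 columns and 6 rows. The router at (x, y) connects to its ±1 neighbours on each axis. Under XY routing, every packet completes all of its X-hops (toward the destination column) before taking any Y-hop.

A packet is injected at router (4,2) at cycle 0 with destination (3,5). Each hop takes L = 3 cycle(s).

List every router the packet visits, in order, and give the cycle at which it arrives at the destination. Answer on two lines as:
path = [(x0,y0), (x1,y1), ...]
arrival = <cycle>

path = [(4,2), (3,2), (3,3), (3,4), (3,5)]
arrival = 12

src (4,2)  cyc=0
W→(3,2)  cyc=3
N→(3,3)  cyc=6
N→(3,4)  cyc=9
N→(3,5)  cyc=12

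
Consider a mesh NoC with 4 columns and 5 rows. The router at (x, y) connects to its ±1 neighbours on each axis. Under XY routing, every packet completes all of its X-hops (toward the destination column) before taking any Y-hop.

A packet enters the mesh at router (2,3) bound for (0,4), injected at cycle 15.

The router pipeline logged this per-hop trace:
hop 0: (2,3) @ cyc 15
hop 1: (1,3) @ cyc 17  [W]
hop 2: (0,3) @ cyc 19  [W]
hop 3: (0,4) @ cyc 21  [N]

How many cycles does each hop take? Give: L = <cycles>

L = 2

Between hops 0 and 1 the cycle counter advances 17 − 15 = 2.
One hop costs L cycles, so L = 2.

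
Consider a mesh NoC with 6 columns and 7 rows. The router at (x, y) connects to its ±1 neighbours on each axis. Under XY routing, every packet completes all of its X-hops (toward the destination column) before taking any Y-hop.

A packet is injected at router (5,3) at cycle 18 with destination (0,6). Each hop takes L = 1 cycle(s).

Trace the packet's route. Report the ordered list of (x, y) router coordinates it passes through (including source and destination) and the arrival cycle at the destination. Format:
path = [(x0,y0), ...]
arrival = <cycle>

src (5,3)  cyc=18
W→(4,3)  cyc=19
W→(3,3)  cyc=20
W→(2,3)  cyc=21
W→(1,3)  cyc=22
W→(0,3)  cyc=23
N→(0,4)  cyc=24
N→(0,5)  cyc=25
N→(0,6)  cyc=26

path = [(5,3), (4,3), (3,3), (2,3), (1,3), (0,3), (0,4), (0,5), (0,6)]
arrival = 26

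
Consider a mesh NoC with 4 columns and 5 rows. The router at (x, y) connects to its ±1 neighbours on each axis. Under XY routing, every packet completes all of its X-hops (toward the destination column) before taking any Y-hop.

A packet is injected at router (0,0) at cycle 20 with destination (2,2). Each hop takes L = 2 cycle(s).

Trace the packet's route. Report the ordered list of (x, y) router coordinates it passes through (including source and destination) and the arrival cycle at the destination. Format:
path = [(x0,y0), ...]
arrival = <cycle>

path = [(0,0), (1,0), (2,0), (2,1), (2,2)]
arrival = 28

#0 — 0,0 | c20
#1 — 1,0 | c22 | E
#2 — 2,0 | c24 | E
#3 — 2,1 | c26 | N
#4 — 2,2 | c28 | N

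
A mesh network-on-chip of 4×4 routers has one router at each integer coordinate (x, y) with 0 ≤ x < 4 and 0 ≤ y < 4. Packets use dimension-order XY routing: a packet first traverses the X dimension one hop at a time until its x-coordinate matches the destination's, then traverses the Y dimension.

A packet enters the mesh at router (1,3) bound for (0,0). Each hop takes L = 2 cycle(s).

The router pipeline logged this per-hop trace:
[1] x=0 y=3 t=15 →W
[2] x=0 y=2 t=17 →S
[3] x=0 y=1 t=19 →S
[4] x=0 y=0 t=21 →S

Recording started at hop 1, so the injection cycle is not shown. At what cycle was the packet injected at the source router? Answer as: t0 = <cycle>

t0 = 13

cyc[1] = 15 and cyc[k] = t0 + k·L for every k.
Therefore t0 = 15 − L = 13.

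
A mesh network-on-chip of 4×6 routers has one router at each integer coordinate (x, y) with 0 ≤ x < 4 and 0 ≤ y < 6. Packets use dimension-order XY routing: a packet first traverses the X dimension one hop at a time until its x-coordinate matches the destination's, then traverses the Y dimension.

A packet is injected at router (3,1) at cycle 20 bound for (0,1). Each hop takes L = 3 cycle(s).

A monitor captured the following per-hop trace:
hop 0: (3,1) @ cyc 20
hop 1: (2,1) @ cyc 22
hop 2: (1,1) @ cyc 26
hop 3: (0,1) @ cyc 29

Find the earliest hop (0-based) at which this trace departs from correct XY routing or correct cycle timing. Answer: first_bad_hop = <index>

first_bad_hop = 1

[1] (-1,+0) / 2c ⇒ BAD: Δcyc=2≠L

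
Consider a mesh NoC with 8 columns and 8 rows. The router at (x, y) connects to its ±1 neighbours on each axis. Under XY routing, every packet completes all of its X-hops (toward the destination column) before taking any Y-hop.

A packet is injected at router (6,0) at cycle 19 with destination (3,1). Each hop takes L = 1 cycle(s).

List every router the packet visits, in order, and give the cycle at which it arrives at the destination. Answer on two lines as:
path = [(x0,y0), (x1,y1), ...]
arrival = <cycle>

path = [(6,0), (5,0), (4,0), (3,0), (3,1)]
arrival = 23

t=19: at (6,0)
t=20: at (5,0) after W
t=21: at (4,0) after W
t=22: at (3,0) after W
t=23: at (3,1) after N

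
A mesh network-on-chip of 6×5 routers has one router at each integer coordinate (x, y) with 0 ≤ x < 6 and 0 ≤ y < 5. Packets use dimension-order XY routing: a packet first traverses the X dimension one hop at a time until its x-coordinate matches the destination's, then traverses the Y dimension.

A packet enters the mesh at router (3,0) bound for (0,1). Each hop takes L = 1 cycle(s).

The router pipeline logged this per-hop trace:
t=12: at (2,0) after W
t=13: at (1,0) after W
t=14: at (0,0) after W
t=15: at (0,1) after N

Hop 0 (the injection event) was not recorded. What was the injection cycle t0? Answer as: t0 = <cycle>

Hop 1 reached at cycle 12; hop k is at t0 + k·L.
Therefore t0 = 12 − L = 11.

t0 = 11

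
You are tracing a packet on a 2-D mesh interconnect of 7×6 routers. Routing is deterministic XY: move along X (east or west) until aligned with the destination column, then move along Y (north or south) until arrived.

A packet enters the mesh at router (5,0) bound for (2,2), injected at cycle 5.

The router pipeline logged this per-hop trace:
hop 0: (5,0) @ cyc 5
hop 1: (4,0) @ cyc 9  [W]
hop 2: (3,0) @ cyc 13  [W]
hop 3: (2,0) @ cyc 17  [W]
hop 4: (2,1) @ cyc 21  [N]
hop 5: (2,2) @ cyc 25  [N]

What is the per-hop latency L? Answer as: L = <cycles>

Between hops 0 and 1 the cycle counter advances 9 − 5 = 4.
Each hop adds L, hence L = 4.

L = 4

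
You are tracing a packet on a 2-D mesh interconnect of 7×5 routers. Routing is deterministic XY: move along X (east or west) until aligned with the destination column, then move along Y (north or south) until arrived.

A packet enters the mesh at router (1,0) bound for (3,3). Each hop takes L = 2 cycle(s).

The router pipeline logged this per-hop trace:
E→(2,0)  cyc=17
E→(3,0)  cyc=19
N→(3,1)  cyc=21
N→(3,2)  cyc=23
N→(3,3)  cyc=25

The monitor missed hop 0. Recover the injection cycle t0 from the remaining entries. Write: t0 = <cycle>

At hop 1 the cycle is 17; in general cyc_k = t0 + kL.
t0 = cyc[1] − L = 17 − 2 = 15.

t0 = 15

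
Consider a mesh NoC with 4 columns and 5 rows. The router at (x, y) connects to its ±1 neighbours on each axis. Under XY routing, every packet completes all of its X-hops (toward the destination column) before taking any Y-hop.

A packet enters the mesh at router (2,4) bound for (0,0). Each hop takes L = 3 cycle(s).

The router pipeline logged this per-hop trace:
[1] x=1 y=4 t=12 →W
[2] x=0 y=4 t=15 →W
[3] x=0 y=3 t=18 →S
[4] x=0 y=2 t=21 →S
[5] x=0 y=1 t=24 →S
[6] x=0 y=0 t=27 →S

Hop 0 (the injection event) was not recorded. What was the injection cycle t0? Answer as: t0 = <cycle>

t0 = 9

cyc[1] = 12 and cyc[k] = t0 + k·L for every k.
Therefore t0 = 12 − L = 9.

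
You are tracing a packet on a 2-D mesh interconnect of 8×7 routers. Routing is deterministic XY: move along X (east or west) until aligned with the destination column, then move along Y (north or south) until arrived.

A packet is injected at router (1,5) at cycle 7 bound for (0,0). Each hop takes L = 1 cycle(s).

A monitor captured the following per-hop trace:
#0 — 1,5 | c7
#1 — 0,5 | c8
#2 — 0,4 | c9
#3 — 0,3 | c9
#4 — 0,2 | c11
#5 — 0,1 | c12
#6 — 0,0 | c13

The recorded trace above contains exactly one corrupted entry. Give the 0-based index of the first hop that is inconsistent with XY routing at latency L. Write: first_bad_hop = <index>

hop 1: step (-1,+0), +1 cyc — ok
hop 2: step (+0,-1), +1 cyc — ok
hop 3: step (+0,-1), +0 cyc — BAD: Δcyc=0≠L

first_bad_hop = 3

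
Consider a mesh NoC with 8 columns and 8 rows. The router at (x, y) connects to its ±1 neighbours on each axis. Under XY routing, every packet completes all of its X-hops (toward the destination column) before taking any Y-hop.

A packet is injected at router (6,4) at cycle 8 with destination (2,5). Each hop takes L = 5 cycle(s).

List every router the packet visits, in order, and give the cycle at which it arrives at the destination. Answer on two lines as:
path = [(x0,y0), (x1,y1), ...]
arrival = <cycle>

hop 0: (6,4) @ cyc 8
hop 1: (5,4) @ cyc 13  [W]
hop 2: (4,4) @ cyc 18  [W]
hop 3: (3,4) @ cyc 23  [W]
hop 4: (2,4) @ cyc 28  [W]
hop 5: (2,5) @ cyc 33  [N]

path = [(6,4), (5,4), (4,4), (3,4), (2,4), (2,5)]
arrival = 33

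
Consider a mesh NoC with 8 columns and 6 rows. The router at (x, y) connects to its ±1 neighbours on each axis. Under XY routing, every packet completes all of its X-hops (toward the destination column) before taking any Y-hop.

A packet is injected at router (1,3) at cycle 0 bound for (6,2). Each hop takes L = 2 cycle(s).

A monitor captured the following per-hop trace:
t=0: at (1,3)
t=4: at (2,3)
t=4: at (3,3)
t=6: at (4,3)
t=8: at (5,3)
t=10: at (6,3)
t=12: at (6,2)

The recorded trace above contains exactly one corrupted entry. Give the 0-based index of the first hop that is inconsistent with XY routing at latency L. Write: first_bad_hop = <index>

[1] (+1,+0) / 4c ⇒ BAD: Δcyc=4≠L

first_bad_hop = 1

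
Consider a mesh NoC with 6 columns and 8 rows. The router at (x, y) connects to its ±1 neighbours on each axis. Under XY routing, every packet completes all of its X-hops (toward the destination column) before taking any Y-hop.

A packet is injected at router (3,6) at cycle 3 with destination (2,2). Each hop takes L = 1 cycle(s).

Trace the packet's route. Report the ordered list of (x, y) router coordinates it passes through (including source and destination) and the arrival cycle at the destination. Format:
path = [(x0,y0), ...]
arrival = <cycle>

#0 — 3,6 | c3
#1 — 2,6 | c4 | W
#2 — 2,5 | c5 | S
#3 — 2,4 | c6 | S
#4 — 2,3 | c7 | S
#5 — 2,2 | c8 | S

path = [(3,6), (2,6), (2,5), (2,4), (2,3), (2,2)]
arrival = 8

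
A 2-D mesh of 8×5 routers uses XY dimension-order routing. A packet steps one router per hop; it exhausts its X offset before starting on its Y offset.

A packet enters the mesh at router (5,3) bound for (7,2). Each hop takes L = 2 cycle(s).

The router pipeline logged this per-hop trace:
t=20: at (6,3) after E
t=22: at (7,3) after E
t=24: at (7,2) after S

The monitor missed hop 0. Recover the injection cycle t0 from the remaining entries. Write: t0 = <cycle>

t0 = 18

Hop 1 reached at cycle 20; hop k is at t0 + k·L.
Therefore t0 = 20 − L = 18.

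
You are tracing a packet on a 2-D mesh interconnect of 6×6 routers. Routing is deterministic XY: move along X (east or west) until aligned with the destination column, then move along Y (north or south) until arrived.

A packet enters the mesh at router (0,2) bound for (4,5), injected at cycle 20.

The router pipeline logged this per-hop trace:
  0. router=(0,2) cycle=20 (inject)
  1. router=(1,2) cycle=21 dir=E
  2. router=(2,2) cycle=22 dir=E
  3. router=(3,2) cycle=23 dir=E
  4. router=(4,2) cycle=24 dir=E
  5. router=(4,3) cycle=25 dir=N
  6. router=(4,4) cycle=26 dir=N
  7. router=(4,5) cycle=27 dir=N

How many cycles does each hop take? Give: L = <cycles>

Δcyc across hop 0→1: 21 − 20 = 1.
Per-hop latency L = Δcyc = 1.

L = 1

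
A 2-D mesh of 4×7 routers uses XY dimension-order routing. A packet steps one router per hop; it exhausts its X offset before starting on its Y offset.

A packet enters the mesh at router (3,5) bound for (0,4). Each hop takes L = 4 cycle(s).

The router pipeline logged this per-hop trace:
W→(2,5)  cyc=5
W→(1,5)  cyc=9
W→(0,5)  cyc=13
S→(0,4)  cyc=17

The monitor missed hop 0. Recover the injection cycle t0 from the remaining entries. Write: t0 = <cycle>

t0 = 1

Hop 1 reached at cycle 5; hop k is at t0 + k·L.
Therefore t0 = 5 − L = 1.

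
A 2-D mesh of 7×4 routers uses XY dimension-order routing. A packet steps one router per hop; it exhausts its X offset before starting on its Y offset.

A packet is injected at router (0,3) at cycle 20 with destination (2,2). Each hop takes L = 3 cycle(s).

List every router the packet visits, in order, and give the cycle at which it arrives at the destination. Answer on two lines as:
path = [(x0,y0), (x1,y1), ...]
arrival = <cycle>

path = [(0,3), (1,3), (2,3), (2,2)]
arrival = 29

t=20: at (0,3)
t=23: at (1,3) after E
t=26: at (2,3) after E
t=29: at (2,2) after S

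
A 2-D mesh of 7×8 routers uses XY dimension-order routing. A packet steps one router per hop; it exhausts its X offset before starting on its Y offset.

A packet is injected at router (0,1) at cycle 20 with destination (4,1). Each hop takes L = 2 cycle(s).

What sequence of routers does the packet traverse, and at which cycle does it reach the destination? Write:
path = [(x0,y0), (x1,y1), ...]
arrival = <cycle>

src (0,1)  cyc=20
E→(1,1)  cyc=22
E→(2,1)  cyc=24
E→(3,1)  cyc=26
E→(4,1)  cyc=28

path = [(0,1), (1,1), (2,1), (3,1), (4,1)]
arrival = 28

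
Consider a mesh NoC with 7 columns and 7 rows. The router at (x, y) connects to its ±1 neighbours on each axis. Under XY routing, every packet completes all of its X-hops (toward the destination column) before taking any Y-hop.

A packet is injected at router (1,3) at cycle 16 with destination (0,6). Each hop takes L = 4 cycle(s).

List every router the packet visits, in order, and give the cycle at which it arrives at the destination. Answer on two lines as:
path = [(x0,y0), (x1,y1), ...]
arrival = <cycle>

hop 0: (1,3) @ cyc 16
hop 1: (0,3) @ cyc 20  [W]
hop 2: (0,4) @ cyc 24  [N]
hop 3: (0,5) @ cyc 28  [N]
hop 4: (0,6) @ cyc 32  [N]

path = [(1,3), (0,3), (0,4), (0,5), (0,6)]
arrival = 32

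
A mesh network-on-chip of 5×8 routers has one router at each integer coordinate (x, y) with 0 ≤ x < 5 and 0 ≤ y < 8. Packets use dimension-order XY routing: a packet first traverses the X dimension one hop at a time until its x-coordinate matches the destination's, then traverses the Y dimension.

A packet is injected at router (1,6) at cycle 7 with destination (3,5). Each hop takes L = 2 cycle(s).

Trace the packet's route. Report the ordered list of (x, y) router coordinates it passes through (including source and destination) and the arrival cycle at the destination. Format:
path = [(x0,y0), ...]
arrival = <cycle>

hop 0: (1,6) @ cyc 7
hop 1: (2,6) @ cyc 9  [E]
hop 2: (3,6) @ cyc 11  [E]
hop 3: (3,5) @ cyc 13  [S]

path = [(1,6), (2,6), (3,6), (3,5)]
arrival = 13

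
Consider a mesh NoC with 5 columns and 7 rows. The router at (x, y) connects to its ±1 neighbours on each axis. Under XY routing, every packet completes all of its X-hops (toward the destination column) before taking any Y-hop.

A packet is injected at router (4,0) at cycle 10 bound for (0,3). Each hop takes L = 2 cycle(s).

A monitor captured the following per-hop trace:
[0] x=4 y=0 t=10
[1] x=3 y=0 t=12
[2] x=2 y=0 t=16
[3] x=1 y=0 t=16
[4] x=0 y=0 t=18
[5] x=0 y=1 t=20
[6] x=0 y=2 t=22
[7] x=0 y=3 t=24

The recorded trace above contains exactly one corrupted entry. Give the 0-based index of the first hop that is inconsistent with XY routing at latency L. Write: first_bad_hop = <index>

first_bad_hop = 2

hop 1: step (-1,+0), +2 cyc — ok
hop 2: step (-1,+0), +4 cyc — BAD: Δcyc=4≠L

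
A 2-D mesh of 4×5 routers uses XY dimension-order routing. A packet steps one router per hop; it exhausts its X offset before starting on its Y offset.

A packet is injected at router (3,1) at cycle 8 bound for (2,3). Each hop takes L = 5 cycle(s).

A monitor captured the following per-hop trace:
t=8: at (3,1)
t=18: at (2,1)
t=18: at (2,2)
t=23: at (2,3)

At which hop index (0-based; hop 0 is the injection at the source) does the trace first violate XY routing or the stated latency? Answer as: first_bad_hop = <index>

first_bad_hop = 1

check 1→ d=(-1,0) cyc+10: BAD: Δcyc=10≠L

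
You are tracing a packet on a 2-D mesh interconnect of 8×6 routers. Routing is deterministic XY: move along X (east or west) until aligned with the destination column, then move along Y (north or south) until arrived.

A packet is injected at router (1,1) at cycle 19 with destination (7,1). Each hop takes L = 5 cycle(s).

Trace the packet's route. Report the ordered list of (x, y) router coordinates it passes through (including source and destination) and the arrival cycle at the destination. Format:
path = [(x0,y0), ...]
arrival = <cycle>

path = [(1,1), (2,1), (3,1), (4,1), (5,1), (6,1), (7,1)]
arrival = 49

hop 0: (1,1) @ cyc 19
hop 1: (2,1) @ cyc 24  [E]
hop 2: (3,1) @ cyc 29  [E]
hop 3: (4,1) @ cyc 34  [E]
hop 4: (5,1) @ cyc 39  [E]
hop 5: (6,1) @ cyc 44  [E]
hop 6: (7,1) @ cyc 49  [E]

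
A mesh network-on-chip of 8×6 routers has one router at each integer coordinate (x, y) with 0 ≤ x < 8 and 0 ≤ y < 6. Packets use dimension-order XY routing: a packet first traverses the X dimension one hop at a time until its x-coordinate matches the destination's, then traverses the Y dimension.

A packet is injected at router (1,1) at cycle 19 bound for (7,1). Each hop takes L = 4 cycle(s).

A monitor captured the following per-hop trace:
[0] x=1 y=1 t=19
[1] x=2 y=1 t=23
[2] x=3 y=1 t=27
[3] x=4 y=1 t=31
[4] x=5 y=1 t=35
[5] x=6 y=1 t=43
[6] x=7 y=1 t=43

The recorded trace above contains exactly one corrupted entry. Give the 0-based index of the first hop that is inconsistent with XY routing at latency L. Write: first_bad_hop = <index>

first_bad_hop = 5

  1: Δx=+1 Δy=+0 Δt=4 [ok]
  2: Δx=+1 Δy=+0 Δt=4 [ok]
  3: Δx=+1 Δy=+0 Δt=4 [ok]
  4: Δx=+1 Δy=+0 Δt=4 [ok]
  5: Δx=+1 Δy=+0 Δt=8 [BAD: Δcyc=8≠L]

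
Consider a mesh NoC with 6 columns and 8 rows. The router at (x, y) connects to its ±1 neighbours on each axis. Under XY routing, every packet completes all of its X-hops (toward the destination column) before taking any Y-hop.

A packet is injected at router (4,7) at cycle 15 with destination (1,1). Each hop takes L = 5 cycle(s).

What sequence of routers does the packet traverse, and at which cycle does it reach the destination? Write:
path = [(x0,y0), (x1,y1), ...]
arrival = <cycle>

path = [(4,7), (3,7), (2,7), (1,7), (1,6), (1,5), (1,4), (1,3), (1,2), (1,1)]
arrival = 60

#0 — 4,7 | c15
#1 — 3,7 | c20 | W
#2 — 2,7 | c25 | W
#3 — 1,7 | c30 | W
#4 — 1,6 | c35 | S
#5 — 1,5 | c40 | S
#6 — 1,4 | c45 | S
#7 — 1,3 | c50 | S
#8 — 1,2 | c55 | S
#9 — 1,1 | c60 | S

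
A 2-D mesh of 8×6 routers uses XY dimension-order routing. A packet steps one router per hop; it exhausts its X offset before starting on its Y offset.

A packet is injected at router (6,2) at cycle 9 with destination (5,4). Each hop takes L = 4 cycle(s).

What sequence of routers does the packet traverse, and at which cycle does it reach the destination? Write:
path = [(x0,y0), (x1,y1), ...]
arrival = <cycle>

src (6,2)  cyc=9
W→(5,2)  cyc=13
N→(5,3)  cyc=17
N→(5,4)  cyc=21

path = [(6,2), (5,2), (5,3), (5,4)]
arrival = 21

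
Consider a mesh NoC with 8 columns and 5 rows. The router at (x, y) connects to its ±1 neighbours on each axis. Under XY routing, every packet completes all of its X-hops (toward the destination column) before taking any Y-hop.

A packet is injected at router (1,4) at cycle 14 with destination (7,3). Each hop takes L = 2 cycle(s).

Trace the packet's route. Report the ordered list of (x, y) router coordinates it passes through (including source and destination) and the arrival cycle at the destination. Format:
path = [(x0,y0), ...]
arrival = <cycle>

hop 0: (1,4) @ cyc 14
hop 1: (2,4) @ cyc 16  [E]
hop 2: (3,4) @ cyc 18  [E]
hop 3: (4,4) @ cyc 20  [E]
hop 4: (5,4) @ cyc 22  [E]
hop 5: (6,4) @ cyc 24  [E]
hop 6: (7,4) @ cyc 26  [E]
hop 7: (7,3) @ cyc 28  [S]

path = [(1,4), (2,4), (3,4), (4,4), (5,4), (6,4), (7,4), (7,3)]
arrival = 28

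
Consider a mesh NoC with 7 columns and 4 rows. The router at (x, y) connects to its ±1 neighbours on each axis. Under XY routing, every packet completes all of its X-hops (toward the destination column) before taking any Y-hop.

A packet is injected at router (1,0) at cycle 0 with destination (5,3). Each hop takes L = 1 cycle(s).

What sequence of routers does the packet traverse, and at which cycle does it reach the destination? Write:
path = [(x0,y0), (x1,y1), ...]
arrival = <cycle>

[0] x=1 y=0 t=0
[1] x=2 y=0 t=1 →E
[2] x=3 y=0 t=2 →E
[3] x=4 y=0 t=3 →E
[4] x=5 y=0 t=4 →E
[5] x=5 y=1 t=5 →N
[6] x=5 y=2 t=6 →N
[7] x=5 y=3 t=7 →N

path = [(1,0), (2,0), (3,0), (4,0), (5,0), (5,1), (5,2), (5,3)]
arrival = 7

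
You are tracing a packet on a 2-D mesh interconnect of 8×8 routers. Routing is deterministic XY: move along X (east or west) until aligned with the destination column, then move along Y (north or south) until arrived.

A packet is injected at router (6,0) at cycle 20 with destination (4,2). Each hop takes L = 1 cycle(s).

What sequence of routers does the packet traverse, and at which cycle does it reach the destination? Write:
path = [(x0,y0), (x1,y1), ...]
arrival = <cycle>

#0 — 6,0 | c20
#1 — 5,0 | c21 | W
#2 — 4,0 | c22 | W
#3 — 4,1 | c23 | N
#4 — 4,2 | c24 | N

path = [(6,0), (5,0), (4,0), (4,1), (4,2)]
arrival = 24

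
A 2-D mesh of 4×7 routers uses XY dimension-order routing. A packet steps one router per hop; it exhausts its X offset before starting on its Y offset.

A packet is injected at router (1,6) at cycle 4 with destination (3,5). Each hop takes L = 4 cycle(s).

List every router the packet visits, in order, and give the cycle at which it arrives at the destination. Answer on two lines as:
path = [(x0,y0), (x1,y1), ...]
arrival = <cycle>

[0] x=1 y=6 t=4
[1] x=2 y=6 t=8 →E
[2] x=3 y=6 t=12 →E
[3] x=3 y=5 t=16 →S

path = [(1,6), (2,6), (3,6), (3,5)]
arrival = 16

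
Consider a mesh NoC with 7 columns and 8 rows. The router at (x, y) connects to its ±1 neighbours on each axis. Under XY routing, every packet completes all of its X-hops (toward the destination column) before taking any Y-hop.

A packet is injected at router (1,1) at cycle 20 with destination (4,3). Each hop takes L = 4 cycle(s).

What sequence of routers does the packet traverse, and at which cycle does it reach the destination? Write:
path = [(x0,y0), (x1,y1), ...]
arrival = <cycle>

src (1,1)  cyc=20
E→(2,1)  cyc=24
E→(3,1)  cyc=28
E→(4,1)  cyc=32
N→(4,2)  cyc=36
N→(4,3)  cyc=40

path = [(1,1), (2,1), (3,1), (4,1), (4,2), (4,3)]
arrival = 40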